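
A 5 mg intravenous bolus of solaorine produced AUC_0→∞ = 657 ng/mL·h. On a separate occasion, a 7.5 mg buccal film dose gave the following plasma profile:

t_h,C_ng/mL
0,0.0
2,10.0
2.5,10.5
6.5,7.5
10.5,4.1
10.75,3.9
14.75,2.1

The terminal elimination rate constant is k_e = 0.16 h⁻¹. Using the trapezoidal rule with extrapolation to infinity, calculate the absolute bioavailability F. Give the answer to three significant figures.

F = 0.102

Trapezoidal AUC_0→14.75 (buccal film):
  [0→2]: (0.0+10.0)/2 × 2 = 10.0
  [2→2.5]: (10.0+10.5)/2 × 0.5 = 5.125
  [2.5→6.5]: (10.5+7.5)/2 × 4 = 36.0
  [6.5→10.5]: (7.5+4.1)/2 × 4 = 23.2
  [10.5→10.75]: (4.1+3.9)/2 × 0.25 = 1.0
  [10.75→14.75]: (3.9+2.1)/2 × 4 = 12.0
  Sum = 87.325 ng/mL·h
Tail: C_last/k_e = 2.1/0.16 = 13.125
AUC_0→∞ (buccal film) = 87.325 + 13.125 = 100.45 ng/mL·h
F = (AUC_ev/D_ev)/(AUC_iv/D_iv) = (100.45/7.5)/(657/5) = 13.3933/131.4 = 0.1019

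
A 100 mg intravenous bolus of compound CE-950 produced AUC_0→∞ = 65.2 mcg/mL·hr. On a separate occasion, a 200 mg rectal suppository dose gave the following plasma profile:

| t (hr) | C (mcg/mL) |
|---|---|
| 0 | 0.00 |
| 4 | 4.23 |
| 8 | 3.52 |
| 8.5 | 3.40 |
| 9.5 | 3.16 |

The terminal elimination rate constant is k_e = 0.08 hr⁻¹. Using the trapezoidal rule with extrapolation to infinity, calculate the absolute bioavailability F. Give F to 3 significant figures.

Trapezoidal AUC_0→9.5 (rectal suppository):
  [0→4]: (0.00+4.23)/2 × 4 = 8.46
  [4→8]: (4.23+3.52)/2 × 4 = 15.5
  [8→8.5]: (3.52+3.40)/2 × 0.5 = 1.73
  [8.5→9.5]: (3.40+3.16)/2 × 1 = 3.28
  Sum = 28.97 mcg/mL·hr
Tail: C_last/k_e = 3.16/0.08 = 39.500
AUC_0→∞ (rectal suppository) = 28.97 + 39.500 = 68.47 mcg/mL·hr
F = (AUC_ev/D_ev)/(AUC_iv/D_iv) = (68.47/200)/(65.2/100) = 0.34235/0.652 = 0.5251

F = 0.525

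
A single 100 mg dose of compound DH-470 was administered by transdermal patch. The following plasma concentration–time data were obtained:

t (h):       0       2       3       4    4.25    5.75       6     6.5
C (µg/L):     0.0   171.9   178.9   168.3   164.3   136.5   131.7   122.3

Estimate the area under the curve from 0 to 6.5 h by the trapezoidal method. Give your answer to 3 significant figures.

AUC = 885 µg/L·h

Trapezoidal AUC_0→6.5:
  [0→2]: (0.0+171.9)/2 × 2 = 171.9
  [2→3]: (171.9+178.9)/2 × 1 = 175.4
  [3→4]: (178.9+168.3)/2 × 1 = 173.6
  [4→4.25]: (168.3+164.3)/2 × 0.25 = 41.575
  [4.25→5.75]: (164.3+136.5)/2 × 1.5 = 225.6
  [5.75→6]: (136.5+131.7)/2 × 0.25 = 33.525
  [6→6.5]: (131.7+122.3)/2 × 0.5 = 63.5
  Sum = 885.1 µg/L·h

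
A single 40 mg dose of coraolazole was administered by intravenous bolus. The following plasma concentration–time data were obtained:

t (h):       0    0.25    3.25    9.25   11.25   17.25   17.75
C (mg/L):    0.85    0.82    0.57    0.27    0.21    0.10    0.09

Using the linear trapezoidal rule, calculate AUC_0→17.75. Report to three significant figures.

AUC = 6.27 mg/L·h

Trapezoidal AUC_0→17.75:
  [0→0.25]: (0.85+0.82)/2 × 0.25 = 0.20875
  [0.25→3.25]: (0.82+0.57)/2 × 3 = 2.085
  [3.25→9.25]: (0.57+0.27)/2 × 6 = 2.52
  [9.25→11.25]: (0.27+0.21)/2 × 2 = 0.48
  [11.25→17.25]: (0.21+0.10)/2 × 6 = 0.93
  [17.25→17.75]: (0.10+0.09)/2 × 0.5 = 0.0475
  Sum = 6.27125 mg/L·h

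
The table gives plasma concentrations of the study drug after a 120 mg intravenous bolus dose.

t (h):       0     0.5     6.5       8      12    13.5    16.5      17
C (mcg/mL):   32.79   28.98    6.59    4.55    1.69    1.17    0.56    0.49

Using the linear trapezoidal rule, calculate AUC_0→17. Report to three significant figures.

AUC = 148 mcg/mL·h

Trapezoidal AUC_0→17:
  [0→0.5]: (32.79+28.98)/2 × 0.5 = 15.4425
  [0.5→6.5]: (28.98+6.59)/2 × 6 = 106.71
  [6.5→8]: (6.59+4.55)/2 × 1.5 = 8.355
  [8→12]: (4.55+1.69)/2 × 4 = 12.48
  [12→13.5]: (1.69+1.17)/2 × 1.5 = 2.145
  [13.5→16.5]: (1.17+0.56)/2 × 3 = 2.595
  [16.5→17]: (0.56+0.49)/2 × 0.5 = 0.2625
  Sum = 147.99 mcg/mL·h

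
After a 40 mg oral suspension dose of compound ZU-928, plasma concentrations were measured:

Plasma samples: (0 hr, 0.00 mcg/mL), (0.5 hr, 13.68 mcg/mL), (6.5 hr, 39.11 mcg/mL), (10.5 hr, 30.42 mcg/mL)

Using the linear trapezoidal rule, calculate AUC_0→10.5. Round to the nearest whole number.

AUC = 301 mcg/mL·hr

Trapezoidal AUC_0→10.5:
  [0→0.5]: (0.00+13.68)/2 × 0.5 = 3.42
  [0.5→6.5]: (13.68+39.11)/2 × 6 = 158.37
  [6.5→10.5]: (39.11+30.42)/2 × 4 = 139.06
  Sum = 300.85 mcg/mL·hr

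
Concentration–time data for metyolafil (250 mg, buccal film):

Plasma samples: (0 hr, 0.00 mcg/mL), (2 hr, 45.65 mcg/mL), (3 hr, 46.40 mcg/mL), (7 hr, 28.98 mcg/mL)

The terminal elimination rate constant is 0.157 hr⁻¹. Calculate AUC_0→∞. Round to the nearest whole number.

AUC = 427 mcg/mL·hr

Trapezoidal AUC_0→7:
  [0→2]: (0.00+45.65)/2 × 2 = 45.65
  [2→3]: (45.65+46.40)/2 × 1 = 46.025
  [3→7]: (46.40+28.98)/2 × 4 = 150.76
  Sum = 242.435 mcg/mL·hr
Extrapolated tail: C_last / k_e = 28.98 / 0.157 = 184.586
AUC_0→∞ = 242.435 + 184.586 = 427.021 mcg/mL·hr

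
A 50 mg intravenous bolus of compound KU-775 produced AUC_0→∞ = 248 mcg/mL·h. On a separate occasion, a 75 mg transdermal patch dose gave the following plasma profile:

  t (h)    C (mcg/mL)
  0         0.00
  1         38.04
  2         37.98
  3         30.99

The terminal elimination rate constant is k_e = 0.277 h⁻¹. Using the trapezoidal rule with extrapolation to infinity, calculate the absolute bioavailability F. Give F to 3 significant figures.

F = 0.547

Trapezoidal AUC_0→3 (transdermal patch):
  [0→1]: (0.00+38.04)/2 × 1 = 19.02
  [1→2]: (38.04+37.98)/2 × 1 = 38.01
  [2→3]: (37.98+30.99)/2 × 1 = 34.485
  Sum = 91.515 mcg/mL·h
Tail: C_last/k_e = 30.99/0.277 = 111.877
AUC_0→∞ (transdermal patch) = 91.515 + 111.877 = 203.392 mcg/mL·h
F = (AUC_ev/D_ev)/(AUC_iv/D_iv) = (203.392/75)/(248/50) = 2.71189/4.96 = 0.5468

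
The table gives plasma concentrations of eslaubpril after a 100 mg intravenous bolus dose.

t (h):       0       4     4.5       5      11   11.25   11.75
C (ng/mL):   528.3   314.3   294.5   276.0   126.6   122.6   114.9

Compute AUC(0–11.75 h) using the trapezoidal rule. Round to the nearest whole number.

AUC = 3278 ng/mL·h

Trapezoidal AUC_0→11.75:
  [0→4]: (528.3+314.3)/2 × 4 = 1685.2
  [4→4.5]: (314.3+294.5)/2 × 0.5 = 152.2
  [4.5→5]: (294.5+276.0)/2 × 0.5 = 142.625
  [5→11]: (276.0+126.6)/2 × 6 = 1207.8
  [11→11.25]: (126.6+122.6)/2 × 0.25 = 31.15
  [11.25→11.75]: (122.6+114.9)/2 × 0.5 = 59.375
  Sum = 3278.35 ng/mL·h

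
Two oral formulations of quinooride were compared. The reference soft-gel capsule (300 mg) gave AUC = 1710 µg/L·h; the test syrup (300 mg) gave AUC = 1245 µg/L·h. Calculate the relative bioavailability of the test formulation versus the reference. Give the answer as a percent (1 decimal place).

F_rel = 72.8%

F_rel = (AUC_test/D_test) / (AUC_ref/D_ref)
      = (1245/300) / (1710/300)
      = 4.15 / 5.7 = 0.7281 = 72.81%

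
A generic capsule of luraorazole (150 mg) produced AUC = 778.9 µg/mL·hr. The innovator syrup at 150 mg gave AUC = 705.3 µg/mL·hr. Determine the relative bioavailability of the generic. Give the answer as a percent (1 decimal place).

F_rel = 110.4%

F_rel = (AUC_test/D_test) / (AUC_ref/D_ref)
      = (778.9/150) / (705.3/150)
      = 5.19267 / 4.702 = 1.1044 = 110.44%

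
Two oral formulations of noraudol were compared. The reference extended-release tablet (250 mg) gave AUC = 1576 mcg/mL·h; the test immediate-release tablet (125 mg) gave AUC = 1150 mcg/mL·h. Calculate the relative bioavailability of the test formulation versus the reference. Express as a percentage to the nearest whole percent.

F_rel = 146%

F_rel = (AUC_test/D_test) / (AUC_ref/D_ref)
      = (1150/125) / (1576/250)
      = 9.2 / 6.304 = 1.4594 = 145.94%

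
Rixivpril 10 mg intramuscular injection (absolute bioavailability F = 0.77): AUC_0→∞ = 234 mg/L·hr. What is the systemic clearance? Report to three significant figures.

CL = F × Dose / AUC_0→∞
   = 0.77 × 10 / 234 = 0.032906 L/hr

CL = 0.0329 L/hr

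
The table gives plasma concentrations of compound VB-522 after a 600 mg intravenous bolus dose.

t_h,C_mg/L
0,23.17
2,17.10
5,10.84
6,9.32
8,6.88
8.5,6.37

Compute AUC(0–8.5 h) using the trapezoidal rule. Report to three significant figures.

AUC = 112 mg/L·h

Trapezoidal AUC_0→8.5:
  [0→2]: (23.17+17.10)/2 × 2 = 40.27
  [2→5]: (17.10+10.84)/2 × 3 = 41.91
  [5→6]: (10.84+9.32)/2 × 1 = 10.08
  [6→8]: (9.32+6.88)/2 × 2 = 16.2
  [8→8.5]: (6.88+6.37)/2 × 0.5 = 3.3125
  Sum = 111.7725 mg/L·h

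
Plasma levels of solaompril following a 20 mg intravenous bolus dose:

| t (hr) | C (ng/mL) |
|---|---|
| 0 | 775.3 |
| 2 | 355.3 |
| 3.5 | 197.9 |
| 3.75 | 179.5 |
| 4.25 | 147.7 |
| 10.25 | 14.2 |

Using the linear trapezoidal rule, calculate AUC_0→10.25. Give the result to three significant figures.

Trapezoidal AUC_0→10.25:
  [0→2]: (775.3+355.3)/2 × 2 = 1130.6
  [2→3.5]: (355.3+197.9)/2 × 1.5 = 414.9
  [3.5→3.75]: (197.9+179.5)/2 × 0.25 = 47.175
  [3.75→4.25]: (179.5+147.7)/2 × 0.5 = 81.8
  [4.25→10.25]: (147.7+14.2)/2 × 6 = 485.7
  Sum = 2160.175 ng/mL·hr

AUC = 2160 ng/mL·hr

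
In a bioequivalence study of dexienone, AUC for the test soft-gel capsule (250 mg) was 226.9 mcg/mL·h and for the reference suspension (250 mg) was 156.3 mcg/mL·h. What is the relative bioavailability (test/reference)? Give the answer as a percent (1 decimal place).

F_rel = 145.2%

F_rel = (AUC_test/D_test) / (AUC_ref/D_ref)
      = (226.9/250) / (156.3/250)
      = 0.9076 / 0.6252 = 1.4517 = 145.17%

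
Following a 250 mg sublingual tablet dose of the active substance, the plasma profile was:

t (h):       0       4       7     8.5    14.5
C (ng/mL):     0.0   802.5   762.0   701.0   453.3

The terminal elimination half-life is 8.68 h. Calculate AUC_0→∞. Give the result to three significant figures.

Trapezoidal AUC_0→14.5:
  [0→4]: (0.0+802.5)/2 × 4 = 1605.0
  [4→7]: (802.5+762.0)/2 × 3 = 2346.75
  [7→8.5]: (762.0+701.0)/2 × 1.5 = 1097.25
  [8.5→14.5]: (701.0+453.3)/2 × 6 = 3462.9
  Sum = 8511.9 ng/mL·h
k_e = ln2 / t½ = 0.693147 / 8.68 = 0.0799 h^-1
Extrapolated tail: C_last / k_e = 453.3 / 0.0799 = 5673.342
AUC_0→∞ = 8511.9 + 5673.342 = 14185.242 ng/mL·h

AUC = 14200 ng/mL·h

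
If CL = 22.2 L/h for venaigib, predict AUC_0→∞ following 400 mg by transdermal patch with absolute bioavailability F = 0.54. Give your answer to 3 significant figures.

AUC = 9.73 mg/L·h

AUC_0→∞ = F × Dose / CL
        = 0.54 × 400 / 22.2 = 9.72973 mg/L·h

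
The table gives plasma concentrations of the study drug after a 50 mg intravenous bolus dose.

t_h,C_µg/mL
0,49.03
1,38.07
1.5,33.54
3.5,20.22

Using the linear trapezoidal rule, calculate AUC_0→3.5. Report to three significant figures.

Trapezoidal AUC_0→3.5:
  [0→1]: (49.03+38.07)/2 × 1 = 43.55
  [1→1.5]: (38.07+33.54)/2 × 0.5 = 17.9025
  [1.5→3.5]: (33.54+20.22)/2 × 2 = 53.76
  Sum = 115.2125 µg/mL·h

AUC = 115 µg/mL·h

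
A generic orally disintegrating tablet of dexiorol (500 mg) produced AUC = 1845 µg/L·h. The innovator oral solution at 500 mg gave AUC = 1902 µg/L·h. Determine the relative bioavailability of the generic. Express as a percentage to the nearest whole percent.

F_rel = (AUC_test/D_test) / (AUC_ref/D_ref)
      = (1845/500) / (1902/500)
      = 3.69 / 3.804 = 0.9700 = 97.00%

F_rel = 97%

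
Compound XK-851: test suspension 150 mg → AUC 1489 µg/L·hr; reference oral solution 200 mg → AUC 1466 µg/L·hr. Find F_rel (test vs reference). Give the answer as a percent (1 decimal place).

F_rel = 135.4%

F_rel = (AUC_test/D_test) / (AUC_ref/D_ref)
      = (1489/150) / (1466/200)
      = 9.92667 / 7.33 = 1.3543 = 135.43%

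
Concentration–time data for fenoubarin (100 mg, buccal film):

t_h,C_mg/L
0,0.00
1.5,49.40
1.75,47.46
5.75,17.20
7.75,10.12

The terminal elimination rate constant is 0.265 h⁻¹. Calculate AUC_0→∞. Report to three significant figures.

AUC = 244 mg/L·h

Trapezoidal AUC_0→7.75:
  [0→1.5]: (0.00+49.40)/2 × 1.5 = 37.05
  [1.5→1.75]: (49.40+47.46)/2 × 0.25 = 12.1075
  [1.75→5.75]: (47.46+17.20)/2 × 4 = 129.32
  [5.75→7.75]: (17.20+10.12)/2 × 2 = 27.32
  Sum = 205.7975 mg/L·h
Extrapolated tail: C_last / k_e = 10.12 / 0.265 = 38.189
AUC_0→∞ = 205.7975 + 38.189 = 243.9865 mg/L·h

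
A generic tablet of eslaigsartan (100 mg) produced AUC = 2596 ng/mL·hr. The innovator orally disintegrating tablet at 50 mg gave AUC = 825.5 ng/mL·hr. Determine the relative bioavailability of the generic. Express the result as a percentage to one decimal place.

F_rel = (AUC_test/D_test) / (AUC_ref/D_ref)
      = (2596/100) / (825.5/50)
      = 25.96 / 16.51 = 1.5724 = 157.24%

F_rel = 157.2%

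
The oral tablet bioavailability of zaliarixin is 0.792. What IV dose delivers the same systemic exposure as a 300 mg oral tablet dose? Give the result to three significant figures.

Systemic exposure from an extravascular dose = F × D_ev, so the equivalent IV dose is F × D_ev.
D_iv = F × D_ev = 0.792 × 300 = 237.6 mg

D_iv = 238 mg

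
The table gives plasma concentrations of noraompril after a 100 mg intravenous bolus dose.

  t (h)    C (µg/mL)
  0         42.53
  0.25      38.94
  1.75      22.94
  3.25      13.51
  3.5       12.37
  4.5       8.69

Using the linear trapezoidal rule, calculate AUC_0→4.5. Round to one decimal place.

Trapezoidal AUC_0→4.5:
  [0→0.25]: (42.53+38.94)/2 × 0.25 = 10.18375
  [0.25→1.75]: (38.94+22.94)/2 × 1.5 = 46.41
  [1.75→3.25]: (22.94+13.51)/2 × 1.5 = 27.3375
  [3.25→3.5]: (13.51+12.37)/2 × 0.25 = 3.235
  [3.5→4.5]: (12.37+8.69)/2 × 1 = 10.53
  Sum = 97.69625 µg/mL·h

AUC = 97.7 µg/mL·h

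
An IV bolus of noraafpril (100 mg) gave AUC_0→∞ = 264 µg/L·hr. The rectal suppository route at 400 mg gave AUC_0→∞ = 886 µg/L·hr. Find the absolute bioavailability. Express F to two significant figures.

F = 0.84

F = (AUC_ev / D_ev) / (AUC_iv / D_iv)
  = (886/400) / (264/100)
  = 2.215 / 2.64 = 0.8390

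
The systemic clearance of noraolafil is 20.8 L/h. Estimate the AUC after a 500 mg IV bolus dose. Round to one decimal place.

AUC = 24.0 mg/L·h

AUC_0→∞ = Dose_iv / CL
        = 500 / 20.8 = 24.0385 mg/L·h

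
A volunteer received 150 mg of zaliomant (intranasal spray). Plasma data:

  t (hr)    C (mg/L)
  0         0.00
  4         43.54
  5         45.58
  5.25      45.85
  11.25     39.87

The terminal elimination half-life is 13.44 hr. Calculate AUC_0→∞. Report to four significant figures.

AUC = 1173 mg/L·hr

Trapezoidal AUC_0→11.25:
  [0→4]: (0.00+43.54)/2 × 4 = 87.08
  [4→5]: (43.54+45.58)/2 × 1 = 44.56
  [5→5.25]: (45.58+45.85)/2 × 0.25 = 11.42875
  [5.25→11.25]: (45.85+39.87)/2 × 6 = 257.16
  Sum = 400.22875 mg/L·hr
k_e = ln2 / t½ = 0.693147 / 13.44 = 0.0516 hr^-1
Extrapolated tail: C_last / k_e = 39.87 / 0.0516 = 772.674
AUC_0→∞ = 400.22875 + 772.674 = 1172.90275 mg/L·hr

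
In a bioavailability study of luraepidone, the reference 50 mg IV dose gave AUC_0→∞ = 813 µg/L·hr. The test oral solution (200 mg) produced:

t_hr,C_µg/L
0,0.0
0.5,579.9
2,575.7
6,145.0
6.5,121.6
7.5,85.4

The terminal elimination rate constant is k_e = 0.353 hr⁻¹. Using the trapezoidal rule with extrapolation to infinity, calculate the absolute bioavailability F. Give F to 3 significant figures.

Trapezoidal AUC_0→7.5 (oral solution):
  [0→0.5]: (0.0+579.9)/2 × 0.5 = 144.975
  [0.5→2]: (579.9+575.7)/2 × 1.5 = 866.7
  [2→6]: (575.7+145.0)/2 × 4 = 1441.4
  [6→6.5]: (145.0+121.6)/2 × 0.5 = 66.65
  [6.5→7.5]: (121.6+85.4)/2 × 1 = 103.5
  Sum = 2623.225 µg/L·hr
Tail: C_last/k_e = 85.4/0.353 = 241.926
AUC_0→∞ (oral solution) = 2623.225 + 241.926 = 2865.151 µg/L·hr
F = (AUC_ev/D_ev)/(AUC_iv/D_iv) = (2865.151/200)/(813/50) = 14.325755/16.26 = 0.8810

F = 0.881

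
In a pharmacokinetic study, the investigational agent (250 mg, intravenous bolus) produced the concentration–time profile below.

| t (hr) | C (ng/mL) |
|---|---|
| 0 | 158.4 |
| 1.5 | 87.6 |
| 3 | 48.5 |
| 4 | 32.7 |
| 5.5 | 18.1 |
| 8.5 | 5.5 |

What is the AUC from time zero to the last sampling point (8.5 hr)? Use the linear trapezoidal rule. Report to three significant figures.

AUC = 401 ng/mL·hr

Trapezoidal AUC_0→8.5:
  [0→1.5]: (158.4+87.6)/2 × 1.5 = 184.5
  [1.5→3]: (87.6+48.5)/2 × 1.5 = 102.075
  [3→4]: (48.5+32.7)/2 × 1 = 40.6
  [4→5.5]: (32.7+18.1)/2 × 1.5 = 38.1
  [5.5→8.5]: (18.1+5.5)/2 × 3 = 35.4
  Sum = 400.675 ng/mL·hr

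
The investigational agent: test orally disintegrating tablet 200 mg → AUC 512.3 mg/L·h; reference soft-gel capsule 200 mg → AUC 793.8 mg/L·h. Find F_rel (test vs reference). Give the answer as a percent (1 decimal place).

F_rel = 64.5%

F_rel = (AUC_test/D_test) / (AUC_ref/D_ref)
      = (512.3/200) / (793.8/200)
      = 2.5615 / 3.969 = 0.6454 = 64.54%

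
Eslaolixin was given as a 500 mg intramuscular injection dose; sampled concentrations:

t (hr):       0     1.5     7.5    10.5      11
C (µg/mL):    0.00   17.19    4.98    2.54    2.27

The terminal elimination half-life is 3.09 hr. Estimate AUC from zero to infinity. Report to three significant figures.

Trapezoidal AUC_0→11:
  [0→1.5]: (0.00+17.19)/2 × 1.5 = 12.8925
  [1.5→7.5]: (17.19+4.98)/2 × 6 = 66.51
  [7.5→10.5]: (4.98+2.54)/2 × 3 = 11.28
  [10.5→11]: (2.54+2.27)/2 × 0.5 = 1.2025
  Sum = 91.885 µg/mL·hr
k_e = ln2 / t½ = 0.693147 / 3.09 = 0.2243 hr^-1
Extrapolated tail: C_last / k_e = 2.27 / 0.2243 = 10.120
AUC_0→∞ = 91.885 + 10.120 = 102.005 µg/mL·hr

AUC = 102 µg/mL·hr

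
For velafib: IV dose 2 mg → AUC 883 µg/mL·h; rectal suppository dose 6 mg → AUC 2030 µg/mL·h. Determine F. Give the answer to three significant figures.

F = 0.766

F = (AUC_ev / D_ev) / (AUC_iv / D_iv)
  = (2030/6) / (883/2)
  = 338.333 / 441.5 = 0.7663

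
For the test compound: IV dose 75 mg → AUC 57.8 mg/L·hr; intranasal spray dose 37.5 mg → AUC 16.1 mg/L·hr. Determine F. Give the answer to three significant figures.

F = (AUC_ev / D_ev) / (AUC_iv / D_iv)
  = (16.1/37.5) / (57.8/75)
  = 0.429333 / 0.770667 = 0.5571

F = 0.557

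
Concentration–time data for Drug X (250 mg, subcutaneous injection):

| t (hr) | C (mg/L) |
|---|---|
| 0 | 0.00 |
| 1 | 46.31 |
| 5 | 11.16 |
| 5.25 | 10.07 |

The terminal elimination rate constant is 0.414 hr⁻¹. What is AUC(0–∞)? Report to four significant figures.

Trapezoidal AUC_0→5.25:
  [0→1]: (0.00+46.31)/2 × 1 = 23.155
  [1→5]: (46.31+11.16)/2 × 4 = 114.94
  [5→5.25]: (11.16+10.07)/2 × 0.25 = 2.65375
  Sum = 140.74875 mg/L·hr
Extrapolated tail: C_last / k_e = 10.07 / 0.414 = 24.324
AUC_0→∞ = 140.74875 + 24.324 = 165.07275 mg/L·hr

AUC = 165.1 mg/L·hr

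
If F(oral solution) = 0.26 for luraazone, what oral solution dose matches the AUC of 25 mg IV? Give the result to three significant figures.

D_oral = 96.2 mg

For equal systemic exposure: F × D_ev = D_iv
D_ev = D_iv / F = 25 / 0.26 = 96.1538 mg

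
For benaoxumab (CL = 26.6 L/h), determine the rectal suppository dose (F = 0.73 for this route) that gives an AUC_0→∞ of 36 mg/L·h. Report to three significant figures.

Dose = 1310 mg

Dose = CL × AUC_0→∞ / F
     = 26.6 × 36 / 0.73 = 1311.78 mg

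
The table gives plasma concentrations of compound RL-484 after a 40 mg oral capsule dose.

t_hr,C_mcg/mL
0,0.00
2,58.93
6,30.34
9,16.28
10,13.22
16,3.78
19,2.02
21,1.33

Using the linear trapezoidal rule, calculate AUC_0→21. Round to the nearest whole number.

AUC = 385 mcg/mL·hr

Trapezoidal AUC_0→21:
  [0→2]: (0.00+58.93)/2 × 2 = 58.93
  [2→6]: (58.93+30.34)/2 × 4 = 178.54
  [6→9]: (30.34+16.28)/2 × 3 = 69.93
  [9→10]: (16.28+13.22)/2 × 1 = 14.75
  [10→16]: (13.22+3.78)/2 × 6 = 51.0
  [16→19]: (3.78+2.02)/2 × 3 = 8.7
  [19→21]: (2.02+1.33)/2 × 2 = 3.35
  Sum = 385.2 mcg/mL·hr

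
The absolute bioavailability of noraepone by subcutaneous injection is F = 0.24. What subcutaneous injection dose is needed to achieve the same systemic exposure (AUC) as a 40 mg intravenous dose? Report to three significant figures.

D_subcutaneous = 167 mg

For equal systemic exposure: F × D_ev = D_iv
D_ev = D_iv / F = 40 / 0.24 = 166.667 mg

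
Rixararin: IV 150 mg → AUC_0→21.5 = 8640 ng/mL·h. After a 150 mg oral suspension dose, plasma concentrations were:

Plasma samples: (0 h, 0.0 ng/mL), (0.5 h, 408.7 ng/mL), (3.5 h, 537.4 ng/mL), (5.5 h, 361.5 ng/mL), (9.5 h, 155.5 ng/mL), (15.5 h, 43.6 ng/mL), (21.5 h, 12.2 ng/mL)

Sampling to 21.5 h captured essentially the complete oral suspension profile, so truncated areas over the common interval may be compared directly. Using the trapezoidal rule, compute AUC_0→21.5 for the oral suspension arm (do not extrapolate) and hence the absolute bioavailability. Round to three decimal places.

Trapezoidal AUC_0→21.5 (oral suspension):
  [0→0.5]: (0.0+408.7)/2 × 0.5 = 102.175
  [0.5→3.5]: (408.7+537.4)/2 × 3 = 1419.15
  [3.5→5.5]: (537.4+361.5)/2 × 2 = 898.9
  [5.5→9.5]: (361.5+155.5)/2 × 4 = 1034.0
  [9.5→15.5]: (155.5+43.6)/2 × 6 = 597.3
  [15.5→21.5]: (43.6+12.2)/2 × 6 = 167.4
  Sum = 4218.925 ng/mL·h
F = (AUC_ev/D_ev)/(AUC_iv/D_iv) = (4218.925/150)/(8640/150) = 28.1262/57.6 = 0.4883

F = 0.488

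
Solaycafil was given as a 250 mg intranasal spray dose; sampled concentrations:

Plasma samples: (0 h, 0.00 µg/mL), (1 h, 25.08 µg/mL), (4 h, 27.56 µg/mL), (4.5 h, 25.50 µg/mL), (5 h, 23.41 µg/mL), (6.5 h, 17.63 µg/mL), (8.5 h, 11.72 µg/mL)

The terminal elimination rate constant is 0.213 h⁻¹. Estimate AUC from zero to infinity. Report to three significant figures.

Trapezoidal AUC_0→8.5:
  [0→1]: (0.00+25.08)/2 × 1 = 12.54
  [1→4]: (25.08+27.56)/2 × 3 = 78.96
  [4→4.5]: (27.56+25.50)/2 × 0.5 = 13.265
  [4.5→5]: (25.50+23.41)/2 × 0.5 = 12.2275
  [5→6.5]: (23.41+17.63)/2 × 1.5 = 30.78
  [6.5→8.5]: (17.63+11.72)/2 × 2 = 29.35
  Sum = 177.1225 µg/mL·h
Extrapolated tail: C_last / k_e = 11.72 / 0.213 = 55.023
AUC_0→∞ = 177.1225 + 55.023 = 232.1455 µg/mL·h

AUC = 232 µg/mL·h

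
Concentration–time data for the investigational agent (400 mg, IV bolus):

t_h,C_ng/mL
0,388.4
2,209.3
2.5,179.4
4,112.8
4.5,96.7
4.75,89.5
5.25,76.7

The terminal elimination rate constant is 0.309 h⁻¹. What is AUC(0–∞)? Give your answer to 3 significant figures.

Trapezoidal AUC_0→5.25:
  [0→2]: (388.4+209.3)/2 × 2 = 597.7
  [2→2.5]: (209.3+179.4)/2 × 0.5 = 97.175
  [2.5→4]: (179.4+112.8)/2 × 1.5 = 219.15
  [4→4.5]: (112.8+96.7)/2 × 0.5 = 52.375
  [4.5→4.75]: (96.7+89.5)/2 × 0.25 = 23.275
  [4.75→5.25]: (89.5+76.7)/2 × 0.5 = 41.55
  Sum = 1031.225 ng/mL·h
Extrapolated tail: C_last / k_e = 76.7 / 0.309 = 248.220
AUC_0→∞ = 1031.225 + 248.220 = 1279.445 ng/mL·h

AUC = 1280 ng/mL·h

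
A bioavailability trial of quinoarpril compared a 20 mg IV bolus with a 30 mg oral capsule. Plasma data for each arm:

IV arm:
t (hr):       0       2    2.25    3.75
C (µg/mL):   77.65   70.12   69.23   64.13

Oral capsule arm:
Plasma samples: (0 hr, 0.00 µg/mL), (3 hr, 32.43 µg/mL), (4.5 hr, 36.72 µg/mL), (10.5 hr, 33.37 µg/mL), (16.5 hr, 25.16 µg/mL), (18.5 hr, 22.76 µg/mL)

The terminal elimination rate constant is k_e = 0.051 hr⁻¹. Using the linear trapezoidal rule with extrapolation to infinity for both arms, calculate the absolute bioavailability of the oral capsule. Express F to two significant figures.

Trapezoidal AUC_0→3.75 (IV):
  [0→2]: (77.65+70.12)/2 × 2 = 147.77
  [2→2.25]: (70.12+69.23)/2 × 0.25 = 17.41875
  [2.25→3.75]: (69.23+64.13)/2 × 1.5 = 100.02
  Sum = 265.20875 µg/mL·hr
IV tail: 64.13/0.051 = 1257.451; AUC_iv,0→∞ = 265.20875 + 1257.451 = 1522.65975 µg/mL·hr
Trapezoidal AUC_0→18.5 (oral capsule):
  [0→3]: (0.00+32.43)/2 × 3 = 48.645
  [3→4.5]: (32.43+36.72)/2 × 1.5 = 51.8625
  [4.5→10.5]: (36.72+33.37)/2 × 6 = 210.27
  [10.5→16.5]: (33.37+25.16)/2 × 6 = 175.59
  [16.5→18.5]: (25.16+22.76)/2 × 2 = 47.92
  Sum = 534.2875 µg/mL·hr
oral capsule tail: 22.76/0.051 = 446.275; AUC_ev,0→∞ = 534.2875 + 446.275 = 980.5625 µg/mL·hr
F = (AUC_ev/D_ev)/(AUC_iv/D_iv) = (980.5625/30)/(1522.65975/20) = 32.6854/76.133 = 0.4293

F = 0.43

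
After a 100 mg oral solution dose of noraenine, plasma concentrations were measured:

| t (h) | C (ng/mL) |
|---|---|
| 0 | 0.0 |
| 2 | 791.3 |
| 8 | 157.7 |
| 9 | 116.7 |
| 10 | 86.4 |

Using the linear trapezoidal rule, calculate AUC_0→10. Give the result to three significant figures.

Trapezoidal AUC_0→10:
  [0→2]: (0.0+791.3)/2 × 2 = 791.3
  [2→8]: (791.3+157.7)/2 × 6 = 2847.0
  [8→9]: (157.7+116.7)/2 × 1 = 137.2
  [9→10]: (116.7+86.4)/2 × 1 = 101.55
  Sum = 3877.05 ng/mL·h

AUC = 3880 ng/mL·h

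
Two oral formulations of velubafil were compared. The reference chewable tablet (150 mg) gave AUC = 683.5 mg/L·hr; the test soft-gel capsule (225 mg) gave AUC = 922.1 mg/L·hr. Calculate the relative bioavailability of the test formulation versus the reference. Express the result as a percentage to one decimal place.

F_rel = 89.9%

F_rel = (AUC_test/D_test) / (AUC_ref/D_ref)
      = (922.1/225) / (683.5/150)
      = 4.09822 / 4.55667 = 0.8994 = 89.94%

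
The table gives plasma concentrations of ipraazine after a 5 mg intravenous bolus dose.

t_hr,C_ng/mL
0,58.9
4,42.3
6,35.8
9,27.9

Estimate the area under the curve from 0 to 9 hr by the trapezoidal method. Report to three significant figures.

Trapezoidal AUC_0→9:
  [0→4]: (58.9+42.3)/2 × 4 = 202.4
  [4→6]: (42.3+35.8)/2 × 2 = 78.1
  [6→9]: (35.8+27.9)/2 × 3 = 95.55
  Sum = 376.05 ng/mL·hr

AUC = 376 ng/mL·hr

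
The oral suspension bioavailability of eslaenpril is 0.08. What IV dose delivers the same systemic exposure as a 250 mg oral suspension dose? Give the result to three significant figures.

D_iv = 20.0 mg

Systemic exposure from an extravascular dose = F × D_ev, so the equivalent IV dose is F × D_ev.
D_iv = F × D_ev = 0.08 × 250 = 20 mg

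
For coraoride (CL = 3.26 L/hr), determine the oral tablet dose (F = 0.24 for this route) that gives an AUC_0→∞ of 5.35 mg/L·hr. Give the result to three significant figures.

Dose = 72.7 mg

Dose = CL × AUC_0→∞ / F
     = 3.26 × 5.35 / 0.24 = 72.6708 mg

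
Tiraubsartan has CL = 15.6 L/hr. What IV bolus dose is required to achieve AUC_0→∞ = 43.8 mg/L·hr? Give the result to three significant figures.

Dose = 683 mg

Dose_iv = CL × AUC_0→∞
     = 15.6 × 43.8 = 683.28 mg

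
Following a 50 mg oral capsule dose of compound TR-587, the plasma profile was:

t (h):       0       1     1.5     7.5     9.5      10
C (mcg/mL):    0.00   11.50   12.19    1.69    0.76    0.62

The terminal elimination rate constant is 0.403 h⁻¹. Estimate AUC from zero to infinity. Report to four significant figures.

Trapezoidal AUC_0→10:
  [0→1]: (0.00+11.50)/2 × 1 = 5.75
  [1→1.5]: (11.50+12.19)/2 × 0.5 = 5.9225
  [1.5→7.5]: (12.19+1.69)/2 × 6 = 41.64
  [7.5→9.5]: (1.69+0.76)/2 × 2 = 2.45
  [9.5→10]: (0.76+0.62)/2 × 0.5 = 0.345
  Sum = 56.1075 mcg/mL·h
Extrapolated tail: C_last / k_e = 0.62 / 0.403 = 1.538
AUC_0→∞ = 56.1075 + 1.538 = 57.6455 mcg/mL·h

AUC = 57.65 mcg/mL·h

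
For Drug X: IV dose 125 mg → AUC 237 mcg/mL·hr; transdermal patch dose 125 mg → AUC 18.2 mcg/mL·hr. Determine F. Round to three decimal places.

F = (AUC_ev / D_ev) / (AUC_iv / D_iv)
  = (18.2/125) / (237/125)
  = 0.1456 / 1.896 = 0.0768

F = 0.077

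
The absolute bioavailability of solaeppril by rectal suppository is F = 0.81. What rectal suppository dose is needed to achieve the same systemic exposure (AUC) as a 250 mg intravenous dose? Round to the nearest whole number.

D_rectal = 309 mg

For equal systemic exposure: F × D_ev = D_iv
D_ev = D_iv / F = 250 / 0.81 = 308.642 mg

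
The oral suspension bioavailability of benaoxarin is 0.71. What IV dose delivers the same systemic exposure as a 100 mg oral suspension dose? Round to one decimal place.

Systemic exposure from an extravascular dose = F × D_ev, so the equivalent IV dose is F × D_ev.
D_iv = F × D_ev = 0.71 × 100 = 71 mg

D_iv = 71.0 mg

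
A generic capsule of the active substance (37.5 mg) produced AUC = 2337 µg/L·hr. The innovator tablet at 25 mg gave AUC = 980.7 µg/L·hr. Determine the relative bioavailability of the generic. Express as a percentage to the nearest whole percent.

F_rel = 159%

F_rel = (AUC_test/D_test) / (AUC_ref/D_ref)
      = (2337/37.5) / (980.7/25)
      = 62.32 / 39.228 = 1.5887 = 158.87%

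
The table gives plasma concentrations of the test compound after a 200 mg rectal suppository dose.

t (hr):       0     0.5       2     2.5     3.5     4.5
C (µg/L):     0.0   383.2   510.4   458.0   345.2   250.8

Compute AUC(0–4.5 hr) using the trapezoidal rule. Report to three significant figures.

Trapezoidal AUC_0→4.5:
  [0→0.5]: (0.0+383.2)/2 × 0.5 = 95.8
  [0.5→2]: (383.2+510.4)/2 × 1.5 = 670.2
  [2→2.5]: (510.4+458.0)/2 × 0.5 = 242.1
  [2.5→3.5]: (458.0+345.2)/2 × 1 = 401.6
  [3.5→4.5]: (345.2+250.8)/2 × 1 = 298.0
  Sum = 1707.7 µg/L·hr

AUC = 1710 µg/L·hr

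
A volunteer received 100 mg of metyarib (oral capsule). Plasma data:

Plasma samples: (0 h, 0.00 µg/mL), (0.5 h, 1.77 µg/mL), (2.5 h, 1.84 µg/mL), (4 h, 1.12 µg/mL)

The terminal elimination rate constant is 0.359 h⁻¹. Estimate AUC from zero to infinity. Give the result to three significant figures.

Trapezoidal AUC_0→4:
  [0→0.5]: (0.00+1.77)/2 × 0.5 = 0.4425
  [0.5→2.5]: (1.77+1.84)/2 × 2 = 3.61
  [2.5→4]: (1.84+1.12)/2 × 1.5 = 2.22
  Sum = 6.2725 µg/mL·h
Extrapolated tail: C_last / k_e = 1.12 / 0.359 = 3.120
AUC_0→∞ = 6.2725 + 3.120 = 9.3925 µg/mL·h

AUC = 9.39 µg/mL·h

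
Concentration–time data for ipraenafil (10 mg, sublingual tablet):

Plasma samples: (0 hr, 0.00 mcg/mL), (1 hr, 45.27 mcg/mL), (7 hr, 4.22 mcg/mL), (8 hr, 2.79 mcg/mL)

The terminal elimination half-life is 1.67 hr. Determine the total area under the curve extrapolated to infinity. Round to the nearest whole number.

Trapezoidal AUC_0→8:
  [0→1]: (0.00+45.27)/2 × 1 = 22.635
  [1→7]: (45.27+4.22)/2 × 6 = 148.47
  [7→8]: (4.22+2.79)/2 × 1 = 3.505
  Sum = 174.61 mcg/mL·hr
k_e = ln2 / t½ = 0.693147 / 1.67 = 0.4151 hr^-1
Extrapolated tail: C_last / k_e = 2.79 / 0.4151 = 6.721
AUC_0→∞ = 174.61 + 6.721 = 181.331 mcg/mL·hr

AUC = 181 mcg/mL·hr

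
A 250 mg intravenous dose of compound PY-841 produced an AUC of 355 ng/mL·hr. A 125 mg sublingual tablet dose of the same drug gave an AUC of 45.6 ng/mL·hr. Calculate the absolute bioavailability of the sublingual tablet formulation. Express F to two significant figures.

F = 0.26

F = (AUC_ev / D_ev) / (AUC_iv / D_iv)
  = (45.6/125) / (355/250)
  = 0.3648 / 1.42 = 0.2569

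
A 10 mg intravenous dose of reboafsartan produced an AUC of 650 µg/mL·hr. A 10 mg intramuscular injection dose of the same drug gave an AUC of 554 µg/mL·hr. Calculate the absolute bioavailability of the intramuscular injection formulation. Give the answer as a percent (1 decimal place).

F = 85.2%

F = (AUC_ev / D_ev) / (AUC_iv / D_iv)
  = (554/10) / (650/10)
  = 55.4 / 65 = 0.8523
  = 85.23%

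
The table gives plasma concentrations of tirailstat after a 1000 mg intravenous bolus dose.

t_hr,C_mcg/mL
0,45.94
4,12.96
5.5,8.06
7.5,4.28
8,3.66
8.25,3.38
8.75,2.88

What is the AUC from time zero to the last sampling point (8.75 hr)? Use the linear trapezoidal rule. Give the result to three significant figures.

Trapezoidal AUC_0→8.75:
  [0→4]: (45.94+12.96)/2 × 4 = 117.8
  [4→5.5]: (12.96+8.06)/2 × 1.5 = 15.765
  [5.5→7.5]: (8.06+4.28)/2 × 2 = 12.34
  [7.5→8]: (4.28+3.66)/2 × 0.5 = 1.985
  [8→8.25]: (3.66+3.38)/2 × 0.25 = 0.88
  [8.25→8.75]: (3.38+2.88)/2 × 0.5 = 1.565
  Sum = 150.335 mcg/mL·hr

AUC = 150 mcg/mL·hr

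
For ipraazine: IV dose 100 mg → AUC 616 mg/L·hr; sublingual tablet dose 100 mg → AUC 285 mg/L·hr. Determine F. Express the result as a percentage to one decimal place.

F = (AUC_ev / D_ev) / (AUC_iv / D_iv)
  = (285/100) / (616/100)
  = 2.85 / 6.16 = 0.4627
  = 46.27%

F = 46.3%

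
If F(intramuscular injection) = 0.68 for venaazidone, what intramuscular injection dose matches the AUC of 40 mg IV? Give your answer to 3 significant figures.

For equal systemic exposure: F × D_ev = D_iv
D_ev = D_iv / F = 40 / 0.68 = 58.8235 mg

D_intramuscular = 58.8 mg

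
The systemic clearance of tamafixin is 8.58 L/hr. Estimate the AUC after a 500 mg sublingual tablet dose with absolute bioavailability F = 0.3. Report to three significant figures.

AUC_0→∞ = F × Dose / CL
        = 0.3 × 500 / 8.58 = 17.4825 mg/L·hr

AUC = 17.5 mg/L·hr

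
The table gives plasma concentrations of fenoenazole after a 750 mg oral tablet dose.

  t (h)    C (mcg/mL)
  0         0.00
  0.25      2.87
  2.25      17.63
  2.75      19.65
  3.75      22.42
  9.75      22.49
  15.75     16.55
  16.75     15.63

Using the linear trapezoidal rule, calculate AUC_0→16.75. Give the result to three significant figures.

AUC = 319 mcg/mL·h

Trapezoidal AUC_0→16.75:
  [0→0.25]: (0.00+2.87)/2 × 0.25 = 0.35875
  [0.25→2.25]: (2.87+17.63)/2 × 2 = 20.5
  [2.25→2.75]: (17.63+19.65)/2 × 0.5 = 9.32
  [2.75→3.75]: (19.65+22.42)/2 × 1 = 21.035
  [3.75→9.75]: (22.42+22.49)/2 × 6 = 134.73
  [9.75→15.75]: (22.49+16.55)/2 × 6 = 117.12
  [15.75→16.75]: (16.55+15.63)/2 × 1 = 16.09
  Sum = 319.15375 mcg/mL·h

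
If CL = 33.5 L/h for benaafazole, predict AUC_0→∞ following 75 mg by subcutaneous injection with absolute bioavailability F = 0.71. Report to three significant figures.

AUC = 1.59 mg/L·h

AUC_0→∞ = F × Dose / CL
        = 0.71 × 75 / 33.5 = 1.58955 mg/L·h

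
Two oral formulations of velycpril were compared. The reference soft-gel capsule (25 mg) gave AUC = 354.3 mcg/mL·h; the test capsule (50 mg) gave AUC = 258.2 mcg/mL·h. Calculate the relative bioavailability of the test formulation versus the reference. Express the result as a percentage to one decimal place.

F_rel = (AUC_test/D_test) / (AUC_ref/D_ref)
      = (258.2/50) / (354.3/25)
      = 5.164 / 14.172 = 0.3644 = 36.44%

F_rel = 36.4%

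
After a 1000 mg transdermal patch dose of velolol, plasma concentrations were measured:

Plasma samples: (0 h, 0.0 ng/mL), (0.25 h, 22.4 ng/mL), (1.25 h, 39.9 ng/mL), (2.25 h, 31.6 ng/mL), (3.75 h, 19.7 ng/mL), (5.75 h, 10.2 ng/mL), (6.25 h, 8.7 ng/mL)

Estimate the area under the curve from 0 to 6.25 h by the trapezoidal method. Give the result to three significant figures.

Trapezoidal AUC_0→6.25:
  [0→0.25]: (0.0+22.4)/2 × 0.25 = 2.8
  [0.25→1.25]: (22.4+39.9)/2 × 1 = 31.15
  [1.25→2.25]: (39.9+31.6)/2 × 1 = 35.75
  [2.25→3.75]: (31.6+19.7)/2 × 1.5 = 38.475
  [3.75→5.75]: (19.7+10.2)/2 × 2 = 29.9
  [5.75→6.25]: (10.2+8.7)/2 × 0.5 = 4.725
  Sum = 142.8 ng/mL·h

AUC = 143 ng/mL·h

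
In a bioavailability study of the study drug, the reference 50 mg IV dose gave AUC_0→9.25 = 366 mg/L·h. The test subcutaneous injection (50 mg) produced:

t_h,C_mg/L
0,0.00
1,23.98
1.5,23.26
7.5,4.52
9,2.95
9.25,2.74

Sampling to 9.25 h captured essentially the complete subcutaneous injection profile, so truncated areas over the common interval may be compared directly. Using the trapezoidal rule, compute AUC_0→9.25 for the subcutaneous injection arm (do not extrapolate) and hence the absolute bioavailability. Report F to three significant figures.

Trapezoidal AUC_0→9.25 (subcutaneous injection):
  [0→1]: (0.00+23.98)/2 × 1 = 11.99
  [1→1.5]: (23.98+23.26)/2 × 0.5 = 11.81
  [1.5→7.5]: (23.26+4.52)/2 × 6 = 83.34
  [7.5→9]: (4.52+2.95)/2 × 1.5 = 5.6025
  [9→9.25]: (2.95+2.74)/2 × 0.25 = 0.71125
  Sum = 113.45375 mg/L·h
F = (AUC_ev/D_ev)/(AUC_iv/D_iv) = (113.45375/50)/(366/50) = 2.269075/7.32 = 0.3100

F = 0.310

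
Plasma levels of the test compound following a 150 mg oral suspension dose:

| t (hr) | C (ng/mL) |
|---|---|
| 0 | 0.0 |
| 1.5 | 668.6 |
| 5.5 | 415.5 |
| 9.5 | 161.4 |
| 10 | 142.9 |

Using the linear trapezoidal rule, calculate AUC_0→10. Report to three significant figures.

AUC = 3900 ng/mL·hr

Trapezoidal AUC_0→10:
  [0→1.5]: (0.0+668.6)/2 × 1.5 = 501.45
  [1.5→5.5]: (668.6+415.5)/2 × 4 = 2168.2
  [5.5→9.5]: (415.5+161.4)/2 × 4 = 1153.8
  [9.5→10]: (161.4+142.9)/2 × 0.5 = 76.075
  Sum = 3899.525 ng/mL·hr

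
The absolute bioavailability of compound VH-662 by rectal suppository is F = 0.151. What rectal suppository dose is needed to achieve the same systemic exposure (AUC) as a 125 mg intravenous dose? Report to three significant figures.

For equal systemic exposure: F × D_ev = D_iv
D_ev = D_iv / F = 125 / 0.151 = 827.815 mg

D_rectal = 828 mg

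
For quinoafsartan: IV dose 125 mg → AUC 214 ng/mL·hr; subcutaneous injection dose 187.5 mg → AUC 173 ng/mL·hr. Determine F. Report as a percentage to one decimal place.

F = 53.9%

F = (AUC_ev / D_ev) / (AUC_iv / D_iv)
  = (173/187.5) / (214/125)
  = 0.922667 / 1.712 = 0.5389
  = 53.89%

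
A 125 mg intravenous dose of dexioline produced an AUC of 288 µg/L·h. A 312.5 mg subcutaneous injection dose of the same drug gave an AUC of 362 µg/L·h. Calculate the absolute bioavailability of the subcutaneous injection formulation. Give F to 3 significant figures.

F = (AUC_ev / D_ev) / (AUC_iv / D_iv)
  = (362/312.5) / (288/125)
  = 1.1584 / 2.304 = 0.5028

F = 0.503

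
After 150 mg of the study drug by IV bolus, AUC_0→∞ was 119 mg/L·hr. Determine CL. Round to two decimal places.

CL = 1.26 L/hr

CL = Dose_iv / AUC_0→∞
   = 150 / 119 = 1.2605 L/hr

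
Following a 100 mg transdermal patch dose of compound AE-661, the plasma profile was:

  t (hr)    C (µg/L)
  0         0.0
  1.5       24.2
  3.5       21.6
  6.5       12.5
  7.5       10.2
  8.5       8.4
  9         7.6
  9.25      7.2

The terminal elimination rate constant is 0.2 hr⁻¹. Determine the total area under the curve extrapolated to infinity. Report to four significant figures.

Trapezoidal AUC_0→9.25:
  [0→1.5]: (0.0+24.2)/2 × 1.5 = 18.15
  [1.5→3.5]: (24.2+21.6)/2 × 2 = 45.8
  [3.5→6.5]: (21.6+12.5)/2 × 3 = 51.15
  [6.5→7.5]: (12.5+10.2)/2 × 1 = 11.35
  [7.5→8.5]: (10.2+8.4)/2 × 1 = 9.3
  [8.5→9]: (8.4+7.6)/2 × 0.5 = 4.0
  [9→9.25]: (7.6+7.2)/2 × 0.25 = 1.85
  Sum = 141.6 µg/L·hr
Extrapolated tail: C_last / k_e = 7.2 / 0.2 = 36.000
AUC_0→∞ = 141.6 + 36.000 = 177.6 µg/L·hr

AUC = 177.6 µg/L·hr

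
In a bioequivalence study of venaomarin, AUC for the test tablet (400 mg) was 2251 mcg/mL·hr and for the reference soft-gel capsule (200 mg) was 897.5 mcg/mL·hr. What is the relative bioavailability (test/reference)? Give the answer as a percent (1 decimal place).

F_rel = (AUC_test/D_test) / (AUC_ref/D_ref)
      = (2251/400) / (897.5/200)
      = 5.6275 / 4.4875 = 1.2540 = 125.40%

F_rel = 125.4%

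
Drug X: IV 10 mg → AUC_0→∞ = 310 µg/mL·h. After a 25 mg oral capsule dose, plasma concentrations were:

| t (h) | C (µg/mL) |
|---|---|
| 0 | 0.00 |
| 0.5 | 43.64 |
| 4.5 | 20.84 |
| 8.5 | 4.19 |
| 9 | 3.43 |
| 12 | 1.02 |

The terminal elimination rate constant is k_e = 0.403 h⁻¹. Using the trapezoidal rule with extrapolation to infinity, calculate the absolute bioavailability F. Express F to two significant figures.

F = 0.26

Trapezoidal AUC_0→12 (oral capsule):
  [0→0.5]: (0.00+43.64)/2 × 0.5 = 10.91
  [0.5→4.5]: (43.64+20.84)/2 × 4 = 128.96
  [4.5→8.5]: (20.84+4.19)/2 × 4 = 50.06
  [8.5→9]: (4.19+3.43)/2 × 0.5 = 1.905
  [9→12]: (3.43+1.02)/2 × 3 = 6.675
  Sum = 198.51 µg/mL·h
Tail: C_last/k_e = 1.02/0.403 = 2.531
AUC_0→∞ (oral capsule) = 198.51 + 2.531 = 201.041 µg/mL·h
F = (AUC_ev/D_ev)/(AUC_iv/D_iv) = (201.041/25)/(310/10) = 8.04164/31 = 0.2594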